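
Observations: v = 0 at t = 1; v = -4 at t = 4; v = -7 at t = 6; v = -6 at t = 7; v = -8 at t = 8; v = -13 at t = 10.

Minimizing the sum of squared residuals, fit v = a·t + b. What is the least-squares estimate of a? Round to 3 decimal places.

a = -1.320

Sums needed: Σt·t = 266, Σt = 36, Σ1 = 6.
Moment sums: Σt·v = -294, Σv = -38.
XᵀX·[a, b]ᵀ = Xᵀv becomes [[266, 36]; [36, 6]]·[a, b]ᵀ = [-294, -38]ᵀ.
Eliminating b: 6·(row 1) − 36·(row 2) gives 300·a = 6·(-294) − 36·(-38) = -396, so a = -33/25.
Then b = ((-38) − 36·(-33/25))/6 = 119/75.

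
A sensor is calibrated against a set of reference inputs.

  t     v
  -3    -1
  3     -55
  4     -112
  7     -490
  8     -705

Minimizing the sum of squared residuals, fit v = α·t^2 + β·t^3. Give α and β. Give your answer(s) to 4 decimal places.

Normal-equation sums: Σt^2·t^2 = 6915, Σt^2·t^3 = 50599, Σt^3·t^3 = 385347.
Right-hand side: Σt^2·v = -71426, Σt^3·v = -537656.
det = 6915·385347 − 50599² = 104415704.
α = ((-71426)·385347 − 50599·(-537656))/104415704 = -159469439/52207852; β = (6915·(-537656) − 50599·(-71426))/104415704 = -51903533/52207852.

α = -3.0545, β = -0.9942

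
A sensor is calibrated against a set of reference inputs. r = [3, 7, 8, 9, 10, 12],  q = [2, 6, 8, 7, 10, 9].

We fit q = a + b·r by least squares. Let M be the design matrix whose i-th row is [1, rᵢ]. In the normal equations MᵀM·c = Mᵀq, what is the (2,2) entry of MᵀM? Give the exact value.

447

Row 2 ↔ basis r, column 2 ↔ basis r, so (MᵀM)_{2,2} = Σᵢ (r)·(r) = (3)·(3) + (7)·(7) + (8)·(8) + (9)·(9) + (10)·(10) + (12)·(12) = 447.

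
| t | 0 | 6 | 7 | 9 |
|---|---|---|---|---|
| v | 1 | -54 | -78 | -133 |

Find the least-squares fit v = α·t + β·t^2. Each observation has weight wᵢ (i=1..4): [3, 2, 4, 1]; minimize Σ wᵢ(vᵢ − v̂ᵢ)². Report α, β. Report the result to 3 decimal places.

Forming MᵀWM = [[349, 2533]; [2533, 18757]] and MᵀWv = [-4029, -29949]ᵀ gives MᵀWM·[α, β]ᵀ = MᵀWv.
Δ = 349·18757 − 2533² = 130104.
α = ((-4029)·18757 − 2533·(-29949))/130104 = 4012/1807; β = (349·(-29949) − 2533·(-4029))/130104 = -3427/1807.

α = 2.220, β = -1.897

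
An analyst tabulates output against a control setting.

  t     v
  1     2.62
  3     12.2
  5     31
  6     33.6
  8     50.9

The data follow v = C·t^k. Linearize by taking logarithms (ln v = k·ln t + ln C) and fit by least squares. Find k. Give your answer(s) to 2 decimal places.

Taking logs, ln v = k·ln t + ln C, so regress ln v on ln t.
Sums: Σln t = 6.5793, Σ(ln t)² = 11.3317, Σln v = 14.3430, Σln t·ln v = 22.7440.
Normal system: [[11.3317, 6.5793]; [6.5793, 5]]·[k, ln C]ᵀ = [22.7440, 14.3430]ᵀ.
Slope k = (n·Σln t·ln v − Σln t·Σln v)/(n·Σ(ln t)² − (Σln t)²) = (5·22.7440 − 6.5793·14.3430)/13.3720 = 1.44734; ln C = (Σln v − k·Σln t)/n = 0.96411.

k = 1.45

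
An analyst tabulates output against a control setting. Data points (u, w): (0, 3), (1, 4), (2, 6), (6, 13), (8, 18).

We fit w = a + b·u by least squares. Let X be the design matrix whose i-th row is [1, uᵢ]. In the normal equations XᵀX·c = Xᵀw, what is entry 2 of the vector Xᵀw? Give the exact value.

Entry 2 ↔ basis u, so (Xᵀw)_{2} = Σᵢ (u)·wᵢ = (0)·(3) + (1)·(4) + (2)·(6) + (6)·(13) + (8)·(18) = 238.

238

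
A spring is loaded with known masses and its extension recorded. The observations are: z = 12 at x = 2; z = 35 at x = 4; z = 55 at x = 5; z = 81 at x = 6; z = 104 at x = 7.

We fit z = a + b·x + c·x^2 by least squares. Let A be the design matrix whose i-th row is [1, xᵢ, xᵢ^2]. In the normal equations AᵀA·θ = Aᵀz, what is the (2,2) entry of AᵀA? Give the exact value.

130

Row 2 ↔ basis x, column 2 ↔ basis x, so (AᵀA)_{2,2} = Σᵢ (x)·(x) = (2)·(2) + (4)·(4) + (5)·(5) + (6)·(6) + (7)·(7) = 130.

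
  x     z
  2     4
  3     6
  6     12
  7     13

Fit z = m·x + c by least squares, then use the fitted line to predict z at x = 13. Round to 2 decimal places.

Normal-equation sums: Σx·x = 98, Σx = 18, Σ1 = 4.
And Σx·z = 189, Σz = 35.
MᵀM·[m, c]ᵀ = Mᵀz becomes [[98, 18]; [18, 4]]·[m, c]ᵀ = [189, 35]ᵀ.
det = 98·4 − 18² = 68.
m = (189·4 − 18·35)/68 = 63/34; c = (98·35 − 18·189)/68 = 7/17.
At x = 13: ẑ = (63/34)·(13) + (7/17)·(1) = 49/2.

ẑ = 24.50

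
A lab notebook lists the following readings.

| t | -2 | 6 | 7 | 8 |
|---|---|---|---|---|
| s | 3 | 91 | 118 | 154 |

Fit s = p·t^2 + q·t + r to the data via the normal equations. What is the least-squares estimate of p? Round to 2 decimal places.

p = 2.07

From the data, Σt^2·t^2 = 7809, Σt^2·t = 1063, Σt^2 = 153, Σt·t = 153, Σt = 19, Σ1 = 4.
And Σt^2·s = 18926, Σt·s = 2598, Σs = 366.
MᵀM·[p, q, r]ᵀ = Mᵀs becomes [[7809, 1063, 153]; [1063, 153, 19]; [153, 19, 4]]·[p, q, r]ᵀ = [18926, 2598, 366]ᵀ.
Inverting the 3×3 Gram matrix, [p, q, r]ᵀ = [20131/9722, 25291/9722, -290/4861]ᵀ.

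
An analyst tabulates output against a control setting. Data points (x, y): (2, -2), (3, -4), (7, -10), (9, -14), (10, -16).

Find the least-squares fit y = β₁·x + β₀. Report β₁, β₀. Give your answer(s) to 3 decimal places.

Compute the Gram sums: Σx·x = 243, Σx = 31, Σ1 = 5.
And Σx·y = -372, Σy = -46.
Normal equations: [[243, 31]; [31, 5]]·[β₁, β₀]ᵀ = [-372, -46]ᵀ.
Determinant 243·5 − 31² = 254.
β₁ = ((-372)·5 − 31·(-46))/254 = -217/127; β₀ = (243·(-46) − 31·(-372))/254 = 177/127.

β₁ = -1.709, β₀ = 1.394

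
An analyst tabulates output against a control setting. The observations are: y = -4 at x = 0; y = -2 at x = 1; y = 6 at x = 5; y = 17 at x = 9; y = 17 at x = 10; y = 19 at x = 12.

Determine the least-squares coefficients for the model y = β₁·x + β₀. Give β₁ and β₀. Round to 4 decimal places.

Entries of AᵀA: Σx·x = 351, Σx = 37, Σ1 = 6.
Moment sums: Σx·y = 579, Σy = 53.
Eliminating β₀: 6·(row 1) − 37·(row 2) gives 737·β₁ = 6·579 − 37·53 = 1513, so β₁ = 1513/737.
Then β₀ = (53 − 37·(1513/737))/6 = -2820/737.

β₁ = 2.0529, β₀ = -3.8263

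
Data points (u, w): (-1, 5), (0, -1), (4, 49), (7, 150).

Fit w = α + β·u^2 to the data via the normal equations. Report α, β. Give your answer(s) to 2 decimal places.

Sums needed: Σ1 = 4, Σu^2 = 66, Σu^2·u^2 = 2658.
For Mᵀw: Σw = 203, Σu^2·w = 8139.
Δ = 4·2658 − 66² = 6276.
α = (203·2658 − 66·8139)/6276 = 200/523; β = (4·8139 − 66·203)/6276 = 3193/1046.

α = 0.38, β = 3.05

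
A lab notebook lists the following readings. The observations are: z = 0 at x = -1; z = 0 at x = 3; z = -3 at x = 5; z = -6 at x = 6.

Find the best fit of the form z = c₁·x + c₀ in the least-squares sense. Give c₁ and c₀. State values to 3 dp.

Normal-equation sums: Σx·x = 71, Σx = 13, Σ1 = 4.
For Mᵀz: Σx·z = -51, Σz = -9.
So MᵀM·[c₁, c₀]ᵀ = Mᵀz: [[71, 13]; [13, 4]]·[c₁, c₀]ᵀ = [-51, -9]ᵀ.
Determinant 71·4 − 13² = 115.
c₁ = ((-51)·4 − 13·(-9))/115 = -87/115; c₀ = (71·(-9) − 13·(-51))/115 = 24/115.

c₁ = -0.757, c₀ = 0.209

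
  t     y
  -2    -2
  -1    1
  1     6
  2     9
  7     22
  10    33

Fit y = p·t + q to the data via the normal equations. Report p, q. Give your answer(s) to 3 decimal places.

Sums needed: Σt·t = 159, Σt = 17, Σ1 = 6.
Right-hand side: Σt·y = 511, Σy = 69.
det = 159·6 − 17² = 665.
p = (511·6 − 17·69)/665 = 1893/665; q = (159·69 − 17·511)/665 = 2284/665.

p = 2.847, q = 3.435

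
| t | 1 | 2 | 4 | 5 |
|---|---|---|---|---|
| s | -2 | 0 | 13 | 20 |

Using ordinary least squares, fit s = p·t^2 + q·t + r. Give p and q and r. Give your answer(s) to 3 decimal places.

p = 0.833, q = 0.700, r = -3.933

The normal equations are: 898·p + 198·q + 46·r = 706;  198·p + 46·q + 12·r = 150;  46·p + 12·q + 4·r = 31.
Inverting the 3×3 Gram matrix, [p, q, r]ᵀ = [5/6, 7/10, -59/15]ᵀ.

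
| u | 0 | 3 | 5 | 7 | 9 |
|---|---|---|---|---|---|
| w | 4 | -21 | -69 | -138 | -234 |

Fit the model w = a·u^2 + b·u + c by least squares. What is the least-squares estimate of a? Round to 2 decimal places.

From the data, Σu^2·u^2 = 9668, Σu^2·u = 1224, Σu^2 = 164, Σu·u = 164, Σu = 24, Σ1 = 5.
Right-hand side: Σu^2·w = -27630, Σu·w = -3480, Σw = -458.
Solving the 3×3 system (Gaussian elimination) gives a = -34655/11562, b = 1091/1927, c = 23092/5781.

a = -3.00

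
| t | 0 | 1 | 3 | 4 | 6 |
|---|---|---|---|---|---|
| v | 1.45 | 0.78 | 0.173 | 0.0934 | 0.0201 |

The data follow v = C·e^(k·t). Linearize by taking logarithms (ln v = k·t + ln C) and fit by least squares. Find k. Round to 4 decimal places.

k = -0.7145

Let Y = ln v. Fitting Y = k·t + ln C by least squares:
Σt = 14.0000, Σ(t)² = 62.0000, Σln v = -7.9093, Σt·ln v = -38.4375.
Equations: 62.0000·k + 14.0000·ln C = -38.4375;  14.0000·k + 5·ln C = -7.9093.
Slope k = (n·Σt·ln v − Σt·Σln v)/(n·Σ(t)² − (Σt)²) = (5·-38.4375 − 14.0000·-7.9093)/114.0000 = -0.71454; ln C = (Σln v − k·Σt)/n = 0.41887.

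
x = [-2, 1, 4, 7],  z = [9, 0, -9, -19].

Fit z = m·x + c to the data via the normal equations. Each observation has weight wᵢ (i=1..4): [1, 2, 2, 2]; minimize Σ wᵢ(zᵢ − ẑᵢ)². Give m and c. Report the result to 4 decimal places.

m = -3.1154, c = 3.0769

The normal equations are: 136·m + 22·c = -356;  22·m + 7·c = -47.
(Σwᵢ·x·x = 136, Σwᵢ·x = 22, Σwᵢ·1 = 7, Σwᵢ·x·z = -356, Σwᵢ·z = -47.)
Eliminating c: 7·(row 1) − 22·(row 2) gives 468·m = 7·(-356) − 22·(-47) = -1458, so m = -81/26.
Then c = ((-47) − 22·(-81/26))/7 = 40/13.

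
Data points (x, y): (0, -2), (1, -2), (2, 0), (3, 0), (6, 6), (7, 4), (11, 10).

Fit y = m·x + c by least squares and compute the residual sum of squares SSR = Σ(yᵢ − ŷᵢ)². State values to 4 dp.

SSR = 6.4250

AᵀA·[m, c]ᵀ = Aᵀy reads: 220·m + 30·c = 172;  30·m + 7·c = 16.
(Σx·x = 220, Σx = 30, Σ1 = 7, Σx·y = 172, Σy = 16.)
Determinant 220·7 − 30² = 640.
m = (172·7 − 30·16)/640 = 181/160; c = (220·16 − 30·172)/640 = -41/16.
Residuals: 9/16, -91/160, 3/10, -133/160, 71/40, -217/160, 19/160; SSR = 257/40.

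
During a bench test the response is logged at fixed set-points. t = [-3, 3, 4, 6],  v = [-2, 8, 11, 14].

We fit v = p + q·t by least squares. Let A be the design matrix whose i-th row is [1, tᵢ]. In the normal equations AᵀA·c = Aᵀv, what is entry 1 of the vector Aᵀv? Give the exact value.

31

Entry 1 ↔ basis 1, so (Aᵀv)_{1} = Σᵢ vᵢ = (1)·(-2) + (1)·(8) + (1)·(11) + (1)·(14) = 31.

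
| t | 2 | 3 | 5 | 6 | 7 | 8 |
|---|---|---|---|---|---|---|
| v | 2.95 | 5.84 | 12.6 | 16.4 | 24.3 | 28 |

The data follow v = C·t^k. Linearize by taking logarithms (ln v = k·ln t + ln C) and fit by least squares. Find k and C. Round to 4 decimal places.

k = 1.6233, C = 0.9570

Taking logs, ln v = k·ln t + ln C, so regress ln v on ln t.
XᵀX = [[15.5987, 9.2183]; [9.2183, 6]], rhs = [24.9160, 14.7002]ᵀ  (here Σln t = 9.2183, Σ(ln t)² = 15.5987, Σln v = 14.7002, Σln t·ln v = 24.9160).
Slope k = (n·Σln t·ln v − Σln t·Σln v)/(n·Σ(ln t)² − (Σln t)²) = (6·24.9160 − 9.2183·14.7002)/8.6152 = 1.62329; ln C = (Σln v − k·Σln t)/n = -0.04397, so C = exp(-0.04397) = 0.95698.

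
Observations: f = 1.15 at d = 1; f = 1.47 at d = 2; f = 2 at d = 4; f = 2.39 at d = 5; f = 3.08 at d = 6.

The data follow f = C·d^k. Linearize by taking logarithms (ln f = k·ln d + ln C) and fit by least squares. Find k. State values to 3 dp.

k = 0.511

Taking logs, ln f = k·ln d + ln C, so regress ln f on ln d.
AᵀA = [[8.2030, 5.4806]; [5.4806, 5]], rhs = [4.6458, 3.2144]ᵀ  (here Σln d = 5.4806, Σ(ln d)² = 8.2030, Σln f = 3.2144, Σln d·ln f = 4.6458).
Slope k = (n·Σln d·ln f − Σln d·Σln f)/(n·Σ(ln d)² − (Σln d)²) = (5·4.6458 − 5.4806·3.2144)/10.9774 = 0.51126; ln C = (Σln f − k·Σln d)/n = 0.08247.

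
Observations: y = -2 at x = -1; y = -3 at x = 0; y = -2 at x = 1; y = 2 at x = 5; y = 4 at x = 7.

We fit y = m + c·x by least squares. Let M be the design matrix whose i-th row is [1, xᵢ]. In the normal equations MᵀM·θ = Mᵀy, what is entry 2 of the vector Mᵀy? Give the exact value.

38

Entry 2 ↔ basis x, so (Mᵀy)_{2} = Σᵢ (x)·yᵢ = (-1)·(-2) + (0)·(-3) + (1)·(-2) + (5)·(2) + (7)·(4) = 38.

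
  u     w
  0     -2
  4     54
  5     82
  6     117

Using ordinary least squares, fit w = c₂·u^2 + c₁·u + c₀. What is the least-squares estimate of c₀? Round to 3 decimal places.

Compute the Gram sums: Σu^2·u^2 = 2177, Σu^2·u = 405, Σu^2 = 77, Σu·u = 77, Σu = 15, Σ1 = 4.
Right-hand side: Σu^2·w = 7126, Σu·w = 1328, Σw = 251.
XᵀX·[c₂, c₁, c₀]ᵀ = Xᵀw becomes [[2177, 405, 77]; [405, 77, 15]; [77, 15, 4]]·[c₂, c₁, c₀]ᵀ = [7126, 1328, 251]ᵀ.
Inverting the 3×3 Gram matrix, [c₂, c₁, c₀]ᵀ = [1323/451, 994/451, -895/451]ᵀ.

c₀ = -1.984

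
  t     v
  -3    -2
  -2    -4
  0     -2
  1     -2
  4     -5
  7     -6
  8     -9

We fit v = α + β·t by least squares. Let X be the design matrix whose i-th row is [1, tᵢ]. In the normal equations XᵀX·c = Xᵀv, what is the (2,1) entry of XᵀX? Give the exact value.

Row 2 ↔ basis t, column 1 ↔ basis 1, so (XᵀX)_{2,1} = Σᵢ t = (-3)·(1) + (-2)·(1) + (0)·(1) + (1)·(1) + (4)·(1) + (7)·(1) + (8)·(1) = 15.

15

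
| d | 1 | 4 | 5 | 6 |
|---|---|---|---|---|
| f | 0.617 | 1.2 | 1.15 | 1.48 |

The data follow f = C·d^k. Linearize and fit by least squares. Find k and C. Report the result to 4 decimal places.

Linearized form: ln f = k·ln d + ln C. From the 4 transformed points,
Over the data: Σln d = 4.7875, Σ(ln d)² = 7.7225, Σln f = 0.2312, Σln d·ln f = 1.1801.
Normal system: [[7.7225, 4.7875]; [4.7875, 4]]·[k, ln C]ᵀ = [1.1801, 0.2312]ᵀ.
Δ = 7.7225·4 − (4.7875)² = 7.9699; k = (1.1801·4 − 4.7875·0.2312)/7.9699 = 0.45339, ln C = (7.7225·0.2312 − 4.7875·1.1801)/7.9699 = -0.48484, so C = exp(-0.48484) = 0.61580.

k = 0.4534, C = 0.6158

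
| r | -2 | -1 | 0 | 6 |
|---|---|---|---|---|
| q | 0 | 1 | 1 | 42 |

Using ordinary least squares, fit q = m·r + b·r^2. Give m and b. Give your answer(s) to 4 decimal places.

Forming XᵀX = [[41, 207]; [207, 1313]] and Xᵀq = [251, 1513]ᵀ gives XᵀX·[m, b]ᵀ = Xᵀq.
Δ = 41·1313 − 207² = 10984.
m = (251·1313 − 207·1513)/10984 = 4093/2746; b = (41·1513 − 207·251)/10984 = 2519/2746.

m = 1.4905, b = 0.9173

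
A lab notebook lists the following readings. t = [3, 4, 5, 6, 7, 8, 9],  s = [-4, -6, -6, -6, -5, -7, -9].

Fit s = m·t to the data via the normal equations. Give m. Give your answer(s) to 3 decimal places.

Setting ∂/∂m … = 0 gives: 280·m = -274.
m = (-274)/280 = -0.978571.

m = -0.979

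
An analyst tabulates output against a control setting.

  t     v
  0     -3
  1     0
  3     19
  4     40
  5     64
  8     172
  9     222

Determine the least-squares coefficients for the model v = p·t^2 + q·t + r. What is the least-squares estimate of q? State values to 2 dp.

From the data, Σt^2·t^2 = 11620, Σt^2·t = 1458, Σt^2 = 196, Σt·t = 196, Σt = 30, Σ1 = 7.
And Σt^2·v = 31401, Σt·v = 3911, Σv = 514.
Normal equations: [[11620, 1458, 196]; [1458, 196, 30]; [196, 30, 7]]·[p, q, r]ᵀ = [31401, 3911, 514]ᵀ.
Row-reducing yields p = 319411/110418, q = -6205/5258, r = -12601/5019.

q = -1.18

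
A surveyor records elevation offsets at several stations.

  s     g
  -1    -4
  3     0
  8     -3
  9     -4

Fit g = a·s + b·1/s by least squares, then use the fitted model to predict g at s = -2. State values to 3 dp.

ĝ = -1.280

Compute the Gram sums: Σs·s = 155, Σs·1/s = 4, Σ1/s·1/s = 5905/5184.
Moment sums: Σs·g = -56, Σ1/s·g = 229/72.
Normal equations: [[155, 4]; [4, 5905/5184]]·[a, b]ᵀ = [-56, 229/72]ᵀ.
Eliminating b: (5905/5184)·(row 1) − 4·(row 2) gives (832331/5184)·a = (5905/5184)·(-56) − 4·(229/72) = -49579/648, so a = -396632/832331.
Then b = ((229/72) − 4·(-396632/832331))/(5905/5184) = 3716856/832331.
At s = -2: ĝ = (-396632/832331)·(-2) + (3716856/832331)·(-1/2) = -1065164/832331.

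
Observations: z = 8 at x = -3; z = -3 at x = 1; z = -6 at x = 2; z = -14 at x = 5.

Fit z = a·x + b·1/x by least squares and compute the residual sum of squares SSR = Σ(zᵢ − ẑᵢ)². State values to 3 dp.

AᵀA·[a, b]ᵀ = Aᵀz reads: 39·a + 4·b = -109;  4·a + (1261/900)·b = -172/15.
(Σx·x = 39, Σx·1/x = 4, Σ1/x·1/x = 1261/900, Σx·z = -109, Σ1/x·z = -172/15.)
det = 39·(1261/900) − 4² = 11593/300.
a = ((-109)·(1261/900) − 4·(-172/15))/(11593/300) = -96169/34779; b = (39·(-172/15) − 4·(-109))/(11593/300) = -3360/11593.
Residuals: -4545/11593, 1912/34779, -11296/34779, -4045/34779; SSR = 9590/34779.

SSR = 0.276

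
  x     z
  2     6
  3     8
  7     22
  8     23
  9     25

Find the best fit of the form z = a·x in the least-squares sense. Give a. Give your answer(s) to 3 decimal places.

MᵀM·[a]ᵀ = Mᵀz reads: 207·a = 599.
a = 599/207 = 2.89372.

a = 2.894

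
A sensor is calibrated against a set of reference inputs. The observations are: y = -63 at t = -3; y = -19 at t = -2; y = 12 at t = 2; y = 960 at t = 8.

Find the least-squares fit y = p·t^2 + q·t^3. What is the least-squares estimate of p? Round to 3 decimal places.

With design matrix M, MᵀM = [[4209, 32525]; [32525, 263001]] and Mᵀy = [60845, 493469]ᵀ.
Determinant 4209·263001 − 32525² = 49095584.
p = (60845·263001 − 32525·493469)/49095584 = -11945845/12273896; q = (4209·493469 − 32525·60845)/49095584 = 24506849/12273896.

p = -0.973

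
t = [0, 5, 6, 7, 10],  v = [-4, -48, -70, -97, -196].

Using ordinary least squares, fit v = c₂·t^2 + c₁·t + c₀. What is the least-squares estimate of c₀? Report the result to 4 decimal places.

The normal system AᵀA·[c₂, c₁, c₀]ᵀ = Aᵀv is [[14322, 1684, 210]; [1684, 210, 28]; [210, 28, 5]]·[c₂, c₁, c₀]ᵀ = [-28073, -3299, -415]ᵀ.
Inverting the 3×3 Gram matrix, [c₂, c₁, c₀]ᵀ = [-177269/86606, 105485/86606, -166858/43303]ᵀ.

c₀ = -3.8533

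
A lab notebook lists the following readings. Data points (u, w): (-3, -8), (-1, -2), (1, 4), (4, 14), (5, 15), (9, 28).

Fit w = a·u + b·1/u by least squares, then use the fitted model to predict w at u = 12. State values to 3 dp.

Sums needed: Σu·u = 133, Σu·1/u = 6, Σ1/u·1/u = 72121/32400.
For Xᵀw: Σu·w = 413, Σ1/u·w = 329/18.
Normal equations: [[133, 6]; [6, 72121/32400]]·[a, b]ᵀ = [413, 329/18]ᵀ.
Eliminating b: (72121/32400)·(row 1) − 6·(row 2) gives (8425693/32400)·a = (72121/32400)·413 − 6·(329/18) = 26232773/32400, so a = 26232773/8425693.
Then b = ((329/18) − 6·(26232773/8425693))/(72121/32400) = -1524600/8425693.
At u = 12: ŵ = (26232773/8425693)·(12) + (-1524600/8425693)·(1/12) = 18509778/495629.

ŵ = 37.346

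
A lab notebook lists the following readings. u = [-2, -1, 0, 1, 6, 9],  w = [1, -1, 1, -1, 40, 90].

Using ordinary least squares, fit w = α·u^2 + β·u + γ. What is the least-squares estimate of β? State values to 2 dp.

The normal equations are: 7875·α + 937·β + 123·γ = 8732;  937·α + 123·β + 13·γ = 1048;  123·α + 13·β + 6·γ = 130.
(Σu^2·u^2 = 7875, Σu^2·u = 937, Σu^2 = 123, Σu·u = 123, Σu = 13, Σ1 = 6, Σu^2·w = 8732, Σu·w = 1048, Σw = 130.)
Solving the 3×3 system (Gaussian elimination) gives α = 92291/87180, β = 17321/29060, γ = -28913/21795.

β = 0.60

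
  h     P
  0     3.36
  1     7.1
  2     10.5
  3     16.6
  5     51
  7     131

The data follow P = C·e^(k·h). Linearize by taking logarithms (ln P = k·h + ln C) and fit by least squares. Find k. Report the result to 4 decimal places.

Taking logs, ln P = k·h + ln C, so regress ln P on h.
Σh = 18.0000, Σ(h)² = 88.0000, Σln P = 17.1398, Σh·ln P = 68.8766.
Equations: 88.0000·k + 18.0000·ln C = 68.8766;  18.0000·k + 6·ln C = 17.1398.
Solving (det = 204.0000): k = 0.51344, ln C = 1.31631.

k = 0.5134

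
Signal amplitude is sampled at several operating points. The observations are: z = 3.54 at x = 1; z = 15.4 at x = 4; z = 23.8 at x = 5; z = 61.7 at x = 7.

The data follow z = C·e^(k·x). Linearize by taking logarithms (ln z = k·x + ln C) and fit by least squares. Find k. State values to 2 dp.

With ln zᵢ as the transformed response and xᵢ as the regressor:
AᵀA = [[91.0000, 17.0000]; [17.0000, 4]], rhs = [56.9060, 11.2905]ᵀ  (here Σx = 17.0000, Σ(x)² = 91.0000, Σln z = 11.2905, Σx·ln z = 56.9060).
Slope k = (n·Σx·ln z − Σx·Σln z)/(n·Σ(x)² − (Σx)²) = (4·56.9060 − 17.0000·11.2905)/75.0000 = 0.47582; ln C = (Σln z − k·Σx)/n = 0.80040.

k = 0.48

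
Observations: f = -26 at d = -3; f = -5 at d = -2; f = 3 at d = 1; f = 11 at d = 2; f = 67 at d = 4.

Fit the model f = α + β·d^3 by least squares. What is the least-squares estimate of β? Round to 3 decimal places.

Sums needed: Σ1 = 5, Σd^3 = 38, Σd^3·d^3 = 4954.
Right-hand side: Σf = 50, Σd^3·f = 5121.
Normal equations: [[5, 38]; [38, 4954]]·[α, β]ᵀ = [50, 5121]ᵀ.
Eliminating β: 4954·(row 1) − 38·(row 2) gives 23326·α = 4954·50 − 38·5121 = 53102, so α = 26551/11663.
Then β = (5121 − 38·(26551/11663))/4954 = 23705/23326.

β = 1.016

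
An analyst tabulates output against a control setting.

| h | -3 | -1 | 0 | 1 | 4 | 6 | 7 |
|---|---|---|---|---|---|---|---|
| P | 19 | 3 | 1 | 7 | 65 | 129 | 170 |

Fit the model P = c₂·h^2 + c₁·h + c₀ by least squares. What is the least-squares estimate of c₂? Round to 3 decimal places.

c₂ = 2.961

XᵀX·[c₂, c₁, c₀]ᵀ = XᵀP reads: 4036·c₂ + 596·c₁ + 112·c₀ = 14195;  596·c₂ + 112·c₁ + 14·c₀ = 2171;  112·c₂ + 14·c₁ + 7·c₀ = 394.
(Σh^2·h^2 = 4036, Σh^2·h = 596, Σh^2 = 112, Σh·h = 112, Σh = 14, Σ1 = 7, Σh^2·P = 14195, Σh·P = 2171, ΣP = 394.)
Solving the 3×3 system (Gaussian elimination) gives c₂ = 3091/1044, c₁ = 875/261, c₀ = 4036/1827.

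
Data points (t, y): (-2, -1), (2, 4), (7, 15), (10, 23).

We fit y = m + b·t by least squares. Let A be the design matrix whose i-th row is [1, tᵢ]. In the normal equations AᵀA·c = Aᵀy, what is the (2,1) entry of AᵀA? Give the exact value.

Row 2 ↔ basis t, column 1 ↔ basis 1, so (AᵀA)_{2,1} = Σᵢ t = (-2)·(1) + (2)·(1) + (7)·(1) + (10)·(1) = 17.

17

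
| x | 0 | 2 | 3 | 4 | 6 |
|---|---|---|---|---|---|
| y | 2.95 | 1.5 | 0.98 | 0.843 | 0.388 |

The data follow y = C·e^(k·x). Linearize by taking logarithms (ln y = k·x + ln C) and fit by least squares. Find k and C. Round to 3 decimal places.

Let Y = ln y. Fitting Y = k·x + ln C by least squares:
Σx = 15.0000, Σ(x)² = 65.0000, Σln y = 0.3495, Σx·ln y = -5.6133.
Equations: 65.0000·k + 15.0000·ln C = -5.6133;  15.0000·k + 5·ln C = 0.3495.
Solving (det = 100.0000): k = -0.33310, ln C = 1.06919, so C = exp(1.06919) = 2.91303.

k = -0.333, C = 2.913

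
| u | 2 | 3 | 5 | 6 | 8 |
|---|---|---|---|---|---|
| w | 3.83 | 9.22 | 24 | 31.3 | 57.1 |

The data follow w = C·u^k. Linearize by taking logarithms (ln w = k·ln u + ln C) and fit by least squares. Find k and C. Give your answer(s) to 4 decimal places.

Let Y = ln w. Fitting Y = k·ln u + ln C by least squares:
Σln u = 7.2724, Σ(ln u)² = 11.8122, Σln w = 14.2307, Σln u·ln w = 23.0672.
Equations: 11.8122·k + 7.2724·ln C = 23.0672;  7.2724·k + 5·ln C = 14.2307.
Slope k = (n·Σln u·ln w − Σln u·Σln w)/(n·Σ(ln u)² − (Σln u)²) = (5·23.0672 − 7.2724·14.2307)/6.1731 = 1.91873; ln C = (Σln w − k·Σln u)/n = 0.05539, so C = exp(0.05539) = 1.05695.

k = 1.9187, C = 1.0570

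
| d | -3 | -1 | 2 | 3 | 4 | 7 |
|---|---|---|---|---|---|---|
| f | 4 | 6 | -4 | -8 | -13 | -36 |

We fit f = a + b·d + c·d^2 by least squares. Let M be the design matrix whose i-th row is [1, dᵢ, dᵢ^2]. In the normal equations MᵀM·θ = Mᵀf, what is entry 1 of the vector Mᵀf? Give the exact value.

-51

Entry 1 ↔ basis 1, so (Mᵀf)_{1} = Σᵢ fᵢ = (1)·(4) + (1)·(6) + (1)·(-4) + (1)·(-8) + (1)·(-13) + (1)·(-36) = -51.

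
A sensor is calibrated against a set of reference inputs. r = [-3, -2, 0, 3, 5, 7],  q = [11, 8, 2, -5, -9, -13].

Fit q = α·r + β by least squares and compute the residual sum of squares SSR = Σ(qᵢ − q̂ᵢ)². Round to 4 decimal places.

SSR = 2.9580

The normal system XᵀX·[α, β]ᵀ = Xᵀq is [[96, 10]; [10, 6]]·[α, β]ᵀ = [-200, -6]ᵀ.
Determinant 96·6 − 10² = 476.
α = ((-200)·6 − 10·(-6))/476 = -285/119; β = (96·(-6) − 10·(-200))/476 = 356/119.
Residuals: 14/17, 26/119, -118/119, -96/119, -2/119, 92/119; SSR = 352/119.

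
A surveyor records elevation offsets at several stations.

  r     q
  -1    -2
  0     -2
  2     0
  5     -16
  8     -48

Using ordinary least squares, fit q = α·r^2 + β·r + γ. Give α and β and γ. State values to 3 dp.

With design matrix X, XᵀX = [[4738, 644, 94]; [644, 94, 14]; [94, 14, 5]] and Xᵀq = [-3474, -462, -68]ᵀ.
Solving the 3×3 system (Gaussian elimination) gives α = -7039/7413, β = 1739/1059, γ = -856/2471.

α = -0.950, β = 1.642, γ = -0.346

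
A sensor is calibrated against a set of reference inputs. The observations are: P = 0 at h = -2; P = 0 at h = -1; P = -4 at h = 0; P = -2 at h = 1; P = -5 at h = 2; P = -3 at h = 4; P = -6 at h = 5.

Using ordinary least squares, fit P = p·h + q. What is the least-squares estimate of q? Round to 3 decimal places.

The normal system AᵀA·[p, q]ᵀ = AᵀP is [[51, 9]; [9, 7]]·[p, q]ᵀ = [-54, -20]ᵀ.
Δ = 51·7 − 9² = 276.
p = ((-54)·7 − 9·(-20))/276 = -33/46; q = (51·(-20) − 9·(-54))/276 = -89/46.

q = -1.935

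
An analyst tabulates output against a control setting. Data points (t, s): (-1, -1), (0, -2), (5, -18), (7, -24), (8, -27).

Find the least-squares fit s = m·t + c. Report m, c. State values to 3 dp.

AᵀA·[m, c]ᵀ = Aᵀs reads: 139·m + 19·c = -473;  19·m + 5·c = -72.
det = 139·5 − 19² = 334.
m = ((-473)·5 − 19·(-72))/334 = -997/334; c = (139·(-72) − 19·(-473))/334 = -1021/334.

m = -2.985, c = -3.057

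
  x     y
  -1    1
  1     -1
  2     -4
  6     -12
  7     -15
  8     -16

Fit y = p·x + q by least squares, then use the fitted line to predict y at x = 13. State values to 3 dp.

ŷ = -26.327

Compute the Gram sums: Σx·x = 155, Σx = 23, Σ1 = 6.
Moment sums: Σx·y = -315, Σy = -47.
So AᵀA·[p, q]ᵀ = Aᵀy: [[155, 23]; [23, 6]]·[p, q]ᵀ = [-315, -47]ᵀ.
det = 155·6 − 23² = 401.
p = ((-315)·6 − 23·(-47))/401 = -809/401; q = (155·(-47) − 23·(-315))/401 = -40/401.
At x = 13: ŷ = (-809/401)·(13) + (-40/401)·(1) = -10557/401.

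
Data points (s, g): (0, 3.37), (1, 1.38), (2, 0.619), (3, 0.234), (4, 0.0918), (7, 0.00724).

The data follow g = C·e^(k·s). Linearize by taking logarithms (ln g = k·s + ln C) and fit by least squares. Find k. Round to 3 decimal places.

Let Y = ln g. Fitting Y = k·s + ln C by least squares:
Σs = 17.0000, Σ(s)² = 79.0000, Σln g = -7.7114, Σs·ln g = -49.0440.
Equations: 79.0000·k + 17.0000·ln C = -49.0440;  17.0000·k + 6·ln C = -7.7114.
Solving (det = 185.0000): k = -0.88201, ln C = 1.21379.

k = -0.882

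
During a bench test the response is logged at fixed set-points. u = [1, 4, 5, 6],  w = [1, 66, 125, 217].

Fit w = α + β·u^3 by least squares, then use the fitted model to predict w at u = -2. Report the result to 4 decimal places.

ŵ = -7.4218

The normal equations are: 4·α + 406·β = 409;  406·α + 66378·β = 66722.
(Σ1 = 4, Σu^3 = 406, Σu^3·u^3 = 66378, Σw = 409, Σu^3·w = 66722.)
Eliminating β: 66378·(row 1) − 406·(row 2) gives 100676·α = 66378·409 − 406·66722 = 59470, so α = 29735/50338.
Then β = (66722 − 406·(29735/50338))/66378 = 50417/50338.
At u = -2: ŵ = (29735/50338)·(1) + (50417/50338)·(-8) = -373601/50338.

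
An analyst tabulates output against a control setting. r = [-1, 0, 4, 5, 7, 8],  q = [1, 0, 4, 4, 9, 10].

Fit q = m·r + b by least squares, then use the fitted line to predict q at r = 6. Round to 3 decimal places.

q̂ = 6.958

The normal system AᵀA·[m, b]ᵀ = Aᵀq is [[155, 23]; [23, 6]]·[m, b]ᵀ = [178, 28]ᵀ.
Δ = 155·6 − 23² = 401.
m = (178·6 − 23·28)/401 = 424/401; b = (155·28 − 23·178)/401 = 246/401.
At r = 6: q̂ = (424/401)·(6) + (246/401)·(1) = 2790/401.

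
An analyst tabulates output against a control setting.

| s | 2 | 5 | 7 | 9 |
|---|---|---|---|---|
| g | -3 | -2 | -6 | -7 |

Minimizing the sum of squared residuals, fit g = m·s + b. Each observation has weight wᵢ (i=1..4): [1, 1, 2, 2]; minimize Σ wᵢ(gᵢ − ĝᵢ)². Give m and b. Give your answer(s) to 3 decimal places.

From the data, Σwᵢ·s·s = 289, Σwᵢ·s = 39, Σwᵢ·1 = 6.
Right-hand side: Σwᵢ·s·g = -226, Σwᵢ·g = -31.
det = 289·6 − 39² = 213.
m = ((-226)·6 − 39·(-31))/213 = -49/71; b = (289·(-31) − 39·(-226))/213 = -145/213.

m = -0.690, b = -0.681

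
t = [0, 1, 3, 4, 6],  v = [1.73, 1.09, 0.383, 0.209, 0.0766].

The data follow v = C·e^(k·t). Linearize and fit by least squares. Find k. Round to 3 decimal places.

Linearized form: ln v = k·t + ln C. From the 5 transformed points,
Σt = 14.0000, Σ(t)² = 62.0000, Σln v = -4.4600, Σt·ln v = -24.4696.
Equations: 62.0000·k + 14.0000·ln C = -24.4696;  14.0000·k + 5·ln C = -4.4600.
Solving (det = 114.0000): k = -0.52551, ln C = 0.57943.

k = -0.526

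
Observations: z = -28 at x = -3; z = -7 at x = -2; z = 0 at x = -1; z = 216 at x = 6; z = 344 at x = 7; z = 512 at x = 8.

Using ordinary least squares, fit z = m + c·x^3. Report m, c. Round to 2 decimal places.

Compute the Gram sums: Σ1 = 6, Σx^3 = 1035, Σx^3·x^3 = 427243.
Moment sums: Σz = 1037, Σx^3·z = 427604.
Δ = 6·427243 − 1035² = 1492233.
m = (1037·427243 − 1035·427604)/1492233 = 480851/1492233; c = (6·427604 − 1035·1037)/1492233 = 497443/497411.

m = 0.32, c = 1.00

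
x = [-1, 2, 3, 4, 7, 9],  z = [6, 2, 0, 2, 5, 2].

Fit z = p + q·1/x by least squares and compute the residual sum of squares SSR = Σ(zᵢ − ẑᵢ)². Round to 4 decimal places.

SSR = 10.6251

Forming MᵀM = [[6, 85/252]; [85/252, 92485/63504]] and Mᵀz = [17, -449/126]ᵀ gives MᵀM·[p, q]ᵀ = Mᵀz.
Determinant 6·(92485/63504) − (85/252)² = 547685/63504.
p = (17·(92485/63504) − (85/252)·(-449/126))/(547685/63504) = 329715/109537; q = (6·(-449/126) − (85/252)·17)/(547685/63504) = -1721916/547685.
Residuals: -84381/547685, 307753/547685, -1074603/547685, -122726/547685, 1335838/547685, -361881/547685; SSR = 5819196/547685.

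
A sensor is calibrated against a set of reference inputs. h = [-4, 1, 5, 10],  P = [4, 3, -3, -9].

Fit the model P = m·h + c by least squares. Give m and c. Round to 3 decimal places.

Forming XᵀX = [[142, 12]; [12, 4]] and XᵀP = [-118, -5]ᵀ gives XᵀX·[m, c]ᵀ = XᵀP.
Determinant 142·4 − 12² = 424.
m = ((-118)·4 − 12·(-5))/424 = -103/106; c = (142·(-5) − 12·(-118))/424 = 353/212.

m = -0.972, c = 1.665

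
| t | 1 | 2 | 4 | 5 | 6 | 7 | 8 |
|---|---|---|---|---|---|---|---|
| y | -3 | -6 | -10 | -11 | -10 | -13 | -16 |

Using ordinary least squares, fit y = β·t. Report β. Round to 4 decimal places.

β = -1.9949

The normal equations are: 195·β = -389.
(Σt·t = 195, Σt·y = -389.)
β = (-389)/195 = -1.99487.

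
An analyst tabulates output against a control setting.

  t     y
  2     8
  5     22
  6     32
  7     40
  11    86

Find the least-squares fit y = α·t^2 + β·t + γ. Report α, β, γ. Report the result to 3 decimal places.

α = 0.579, β = 1.186, γ = 3.039

Entries of XᵀX: Σt^2·t^2 = 18979, Σt^2·t = 2023, Σt^2 = 235, Σt·t = 235, Σt = 31, Σ1 = 5.
Moment sums: Σt^2·y = 14100, Σt·y = 1544, Σy = 188.
Row-reducing yields α = 6953/12012, β = 14251/12012, γ = 234/77.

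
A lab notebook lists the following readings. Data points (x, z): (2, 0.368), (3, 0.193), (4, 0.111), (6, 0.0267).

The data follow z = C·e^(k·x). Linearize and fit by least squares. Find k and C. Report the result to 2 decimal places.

Taking logs, ln z = k·x + ln C, so regress ln z on x.
Sums: Σx = 15.0000, Σ(x)² = 65.0000, Σln z = -8.4661, Σx·ln z = -37.4660.
Normal system: [[65.0000, 15.0000]; [15.0000, 4]]·[k, ln C]ᵀ = [-37.4660, -8.4661]ᵀ.
Slope k = (n·Σx·ln z − Σx·Σln z)/(n·Σ(x)² − (Σx)²) = (4·-37.4660 − 15.0000·-8.4661)/35.0000 = -0.65352; ln C = (Σln z − k·Σx)/n = 0.33418, so C = exp(0.33418) = 1.39680.

k = -0.65, C = 1.40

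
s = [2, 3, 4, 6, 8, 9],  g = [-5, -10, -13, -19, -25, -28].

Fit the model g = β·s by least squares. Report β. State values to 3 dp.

β = -3.133

Normal-equation sums: Σs·s = 210.
For Aᵀg: Σs·g = -658.
AᵀA·[β]ᵀ = Aᵀg becomes [[210]]·[β]ᵀ = [-658]ᵀ.
Hence β = -658 / 210 ≈ -3.13333.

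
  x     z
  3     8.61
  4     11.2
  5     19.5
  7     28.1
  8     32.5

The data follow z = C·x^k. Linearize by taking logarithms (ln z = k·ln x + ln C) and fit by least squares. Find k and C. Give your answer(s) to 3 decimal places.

Taking logs, ln z = k·ln x + ln C, so regress ln z on ln x.
XᵀX = [[13.8297, 8.1197]; [8.1197, 5]], rhs = [24.2252, 14.3563]ᵀ  (here Σln x = 8.1197, Σ(ln x)² = 13.8297, Σln z = 14.3563, Σln x·ln z = 24.2252).
Δ = 13.8297·5 − (8.1197)² = 3.2190; k = (24.2252·5 − 8.1197·14.3563)/3.2190 = 1.41587, ln C = (13.8297·14.3563 − 8.1197·24.2252)/3.2190 = 0.57196, so C = exp(0.57196) = 1.77174.

k = 1.416, C = 1.772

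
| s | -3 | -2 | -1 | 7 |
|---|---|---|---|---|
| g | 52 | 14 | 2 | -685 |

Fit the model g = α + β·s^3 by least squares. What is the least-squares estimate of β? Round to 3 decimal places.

Sums needed: Σ1 = 4, Σs^3 = 307, Σs^3·s^3 = 118443.
Moment sums: Σg = -617, Σs^3·g = -236473.
MᵀM·[α, β]ᵀ = Mᵀg becomes [[4, 307]; [307, 118443]]·[α, β]ᵀ = [-617, -236473]ᵀ.
Δ = 4·118443 − 307² = 379523.
α = ((-617)·118443 − 307·(-236473))/379523 = -482120/379523; β = (4·(-236473) − 307·(-617))/379523 = -756473/379523.

β = -1.993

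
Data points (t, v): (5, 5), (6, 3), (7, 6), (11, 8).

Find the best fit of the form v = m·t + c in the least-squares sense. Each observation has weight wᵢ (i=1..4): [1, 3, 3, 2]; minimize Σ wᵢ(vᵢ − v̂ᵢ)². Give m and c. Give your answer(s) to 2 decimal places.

m = 0.76, c = -0.26

Normal-equation sums: Σwᵢ·t·t = 522, Σwᵢ·t = 66, Σwᵢ·1 = 9.
And Σwᵢ·t·v = 381, Σwᵢ·v = 48.
XᵀWX·[m, c]ᵀ = XᵀWv becomes [[522, 66]; [66, 9]]·[m, c]ᵀ = [381, 48]ᵀ.
Eliminating c: 9·(row 1) − 66·(row 2) gives 342·m = 9·381 − 66·48 = 261, so m = 29/38.
Then c = (48 − 66·(29/38))/9 = -5/19.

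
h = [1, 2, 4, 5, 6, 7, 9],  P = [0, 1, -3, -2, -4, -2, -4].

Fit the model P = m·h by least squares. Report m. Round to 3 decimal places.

MᵀM·[m]ᵀ = MᵀP reads: 212·m = -94.
Hence m = -94 / 212 ≈ -0.443396.

m = -0.443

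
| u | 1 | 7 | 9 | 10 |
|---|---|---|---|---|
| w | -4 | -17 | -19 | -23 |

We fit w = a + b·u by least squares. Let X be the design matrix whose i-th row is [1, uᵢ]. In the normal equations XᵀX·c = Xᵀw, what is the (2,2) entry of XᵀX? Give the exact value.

231

Row 2 ↔ basis u, column 2 ↔ basis u, so (XᵀX)_{2,2} = Σᵢ (u)·(u) = (1)·(1) + (7)·(7) + (9)·(9) + (10)·(10) = 231.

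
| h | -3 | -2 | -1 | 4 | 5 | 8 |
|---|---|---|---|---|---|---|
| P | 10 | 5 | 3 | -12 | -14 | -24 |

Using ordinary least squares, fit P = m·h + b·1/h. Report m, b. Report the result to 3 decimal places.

Normal-equation sums: Σh·h = 119, Σh·1/h = 6, Σ1/h·1/h = 21301/14400.
And Σh·P = -353, Σ1/h·P = -529/30.
Normal equations: [[119, 6]; [6, 21301/14400]]·[m, b]ᵀ = [-353, -529/30]ᵀ.
Eliminating b: (21301/14400)·(row 1) − 6·(row 2) gives (2016419/14400)·m = (21301/14400)·(-353) − 6·(-529/30) = -5995733/14400, so m = -5995733/2016419.
Then b = ((-529/30) − 6·(-5995733/2016419))/(21301/14400) = 282720/2016419.

m = -2.973, b = 0.140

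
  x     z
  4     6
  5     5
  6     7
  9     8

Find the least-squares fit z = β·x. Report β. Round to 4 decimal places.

β = 1.0316

Setting ∂/∂β … = 0 gives: 158·β = 163.
(Σx·x = 158, Σx·z = 163.)
β = 163/158 = 1.03165.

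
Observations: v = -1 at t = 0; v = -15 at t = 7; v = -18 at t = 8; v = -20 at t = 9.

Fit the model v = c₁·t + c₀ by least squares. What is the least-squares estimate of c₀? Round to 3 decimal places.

With design matrix X, XᵀX = [[194, 24]; [24, 4]] and Xᵀv = [-429, -54]ᵀ.
Eliminating c₀: 4·(row 1) − 24·(row 2) gives 200·c₁ = 4·(-429) − 24·(-54) = -420, so c₁ = -21/10.
Then c₀ = ((-54) − 24·(-21/10))/4 = -9/10.

c₀ = -0.900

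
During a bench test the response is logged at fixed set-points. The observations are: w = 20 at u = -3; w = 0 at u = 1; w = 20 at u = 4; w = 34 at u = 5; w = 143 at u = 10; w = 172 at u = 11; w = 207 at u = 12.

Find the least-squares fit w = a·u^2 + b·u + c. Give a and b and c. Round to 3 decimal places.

From the data, Σu^2·u^2 = 46340, Σu^2·u = 4222, Σu^2 = 416, Σu·u = 416, Σu = 40, Σ1 = 7.
Moment sums: Σu^2·w = 66270, Σu·w = 5996, Σw = 596.
MᵀM·[a, b, c]ᵀ = Mᵀw becomes [[46340, 4222, 416]; [4222, 416, 40]; [416, 40, 7]]·[a, b, c]ᵀ = [66270, 5996, 596]ᵀ.
Solving the 3×3 system (Gaussian elimination) gives a = 1756250/1134489, b = -1607971/1134489, c = 470204/378163.

a = 1.548, b = -1.417, c = 1.243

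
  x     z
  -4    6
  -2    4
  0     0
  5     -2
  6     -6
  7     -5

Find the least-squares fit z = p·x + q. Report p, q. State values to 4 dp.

p = -1.0094, q = 1.5189

Sums needed: Σx·x = 130, Σx = 12, Σ1 = 6.
Right-hand side: Σx·z = -113, Σz = -3.
Normal equations: [[130, 12]; [12, 6]]·[p, q]ᵀ = [-113, -3]ᵀ.
det = 130·6 − 12² = 636.
p = ((-113)·6 − 12·(-3))/636 = -107/106; q = (130·(-3) − 12·(-113))/636 = 161/106.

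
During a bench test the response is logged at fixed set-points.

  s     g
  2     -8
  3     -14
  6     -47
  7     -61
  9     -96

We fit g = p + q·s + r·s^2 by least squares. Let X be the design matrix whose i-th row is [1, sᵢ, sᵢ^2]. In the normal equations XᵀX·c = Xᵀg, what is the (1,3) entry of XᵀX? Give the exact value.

Row 1 ↔ basis 1, column 3 ↔ basis s^2, so (XᵀX)_{1,3} = Σᵢ s^2 = (1)·(4) + (1)·(9) + (1)·(36) + (1)·(49) + (1)·(81) = 179.

179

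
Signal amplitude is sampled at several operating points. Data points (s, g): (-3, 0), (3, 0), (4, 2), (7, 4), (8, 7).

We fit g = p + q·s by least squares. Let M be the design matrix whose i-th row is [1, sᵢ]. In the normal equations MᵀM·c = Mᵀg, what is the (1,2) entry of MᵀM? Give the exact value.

Row 1 ↔ basis 1, column 2 ↔ basis s, so (MᵀM)_{1,2} = Σᵢ s = (1)·(-3) + (1)·(3) + (1)·(4) + (1)·(7) + (1)·(8) = 19.

19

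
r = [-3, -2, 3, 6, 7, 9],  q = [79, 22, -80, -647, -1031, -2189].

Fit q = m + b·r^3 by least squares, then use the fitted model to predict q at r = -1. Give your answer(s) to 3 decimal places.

Sums needed: Σ1 = 6, Σr^3 = 1280, Σr^3·r^3 = 697268.
Moment sums: Σq = -3846, Σr^3·q = -2093635.
Normal equations: [[6, 1280]; [1280, 697268]]·[m, b]ᵀ = [-3846, -2093635]ᵀ.
Eliminating b: 697268·(row 1) − 1280·(row 2) gives 2545208·m = 697268·(-3846) − 1280·(-2093635) = -1839928, so m = -229991/318151.
Then b = ((-2093635) − 1280·(-229991/318151))/697268 = -3819465/1272604.
At r = -1: q̂ = (-229991/318151)·(1) + (-3819465/1272604)·(-1) = 2899501/1272604.

q̂ = 2.278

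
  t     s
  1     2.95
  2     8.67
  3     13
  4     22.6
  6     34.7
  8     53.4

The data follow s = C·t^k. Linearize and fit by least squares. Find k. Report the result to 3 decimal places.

k = 1.376

Taking logs, ln s = k·ln t + ln C, so regress ln s on ln t.
Σln t = 7.0493, Σ(ln t)² = 11.1437, Σln s = 16.4491, Σln t·ln s = 23.2639.
Equations: 11.1437·k + 7.0493·ln C = 23.2639;  7.0493·k + 6·ln C = 16.4491.
Solving (det = 17.1702): k = 1.37619, ln C = 1.12467.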